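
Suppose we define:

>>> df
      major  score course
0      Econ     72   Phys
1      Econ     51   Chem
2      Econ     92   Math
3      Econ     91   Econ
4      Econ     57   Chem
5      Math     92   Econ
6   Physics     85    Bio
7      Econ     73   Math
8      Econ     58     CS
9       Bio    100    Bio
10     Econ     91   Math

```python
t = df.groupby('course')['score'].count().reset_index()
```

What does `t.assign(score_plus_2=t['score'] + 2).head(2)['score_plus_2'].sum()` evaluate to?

7

group by course, count of score:
course
Bio     2
CS      1
Chem    2
Econ    2
Math    3
Phys    1
Name: score, dtype: int64
reset_index():
  course  score
0    Bio      2
1     CS      1
2   Chem      2
3   Econ      2
4   Math      3
5   Phys      1
add column score_plus_2 = t['score'] + 2:
  course  score  score_plus_2
0    Bio      2             4
1     CS      1             3
2   Chem      2             4
3   Econ      2             4
4   Math      3             5
5   Phys      1             3
take first 2 rows:
  course  score  score_plus_2
0    Bio      2             4
1     CS      1             3
The sum of column 'score_plus_2' is 7.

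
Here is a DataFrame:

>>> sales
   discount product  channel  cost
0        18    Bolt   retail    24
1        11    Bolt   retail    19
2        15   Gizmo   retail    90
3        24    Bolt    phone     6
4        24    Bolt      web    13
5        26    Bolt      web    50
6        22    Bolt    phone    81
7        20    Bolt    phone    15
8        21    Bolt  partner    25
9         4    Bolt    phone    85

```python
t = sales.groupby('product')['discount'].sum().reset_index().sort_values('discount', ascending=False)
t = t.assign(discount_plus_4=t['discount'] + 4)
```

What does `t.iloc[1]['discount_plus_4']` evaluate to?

19

group by product, sum of discount:
product
Bolt     170
Gizmo     15
Name: discount, dtype: int64
reset_index():
  product  discount
0    Bolt       170
1   Gizmo        15
sort by discount descending:
  product  discount
0    Bolt       170
1   Gizmo        15
add column discount_plus_4 = t['discount'] + 4:
  product  discount  discount_plus_4
0    Bolt       170              174
1   Gizmo        15               19
Finally, value at position 1, column 'discount_plus_4' = 19.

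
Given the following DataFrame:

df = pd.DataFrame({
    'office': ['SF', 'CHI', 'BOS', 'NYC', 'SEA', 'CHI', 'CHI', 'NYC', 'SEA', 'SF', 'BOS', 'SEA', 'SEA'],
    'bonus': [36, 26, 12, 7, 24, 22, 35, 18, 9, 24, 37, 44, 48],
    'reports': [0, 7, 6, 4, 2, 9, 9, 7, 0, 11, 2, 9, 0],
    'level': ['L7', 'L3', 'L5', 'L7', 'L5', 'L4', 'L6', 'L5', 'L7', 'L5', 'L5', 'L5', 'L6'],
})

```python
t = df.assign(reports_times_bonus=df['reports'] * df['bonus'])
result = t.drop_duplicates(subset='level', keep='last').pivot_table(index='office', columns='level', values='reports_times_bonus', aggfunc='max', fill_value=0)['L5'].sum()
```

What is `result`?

396

add column reports_times_bonus = df['reports'] * df['bonus']:
   office  bonus  reports level  reports_times_bonus
0      SF     36        0    L7                    0
1     CHI     26        7    L3                  182
2     BOS     12        6    L5                   72
3     NYC      7        4    L7                   28
4     SEA     24        2    L5                   48
5     CHI     22        9    L4                  198
6     CHI     35        9    L6                  315
7     NYC     18        7    L5                  126
8     SEA      9        0    L7                    0
9      SF     24       11    L5                  264
10    BOS     37        2    L5                   74
11    SEA     44        9    L5                  396
12    SEA     48        0    L6                    0
drop duplicate level (keep=last):
   office  bonus  reports level  reports_times_bonus
1     CHI     26        7    L3                  182
5     CHI     22        9    L4                  198
8     SEA      9        0    L7                    0
11    SEA     44        9    L5                  396
12    SEA     48        0    L6                    0
pivot: rows=office, cols=level, max(reports_times_bonus):
level    L3   L4   L5  L6  L7
office                       
CHI     182  198    0   0   0
SEA       0    0  396   0   0
Reading off the sum of column 'L5', we get 396.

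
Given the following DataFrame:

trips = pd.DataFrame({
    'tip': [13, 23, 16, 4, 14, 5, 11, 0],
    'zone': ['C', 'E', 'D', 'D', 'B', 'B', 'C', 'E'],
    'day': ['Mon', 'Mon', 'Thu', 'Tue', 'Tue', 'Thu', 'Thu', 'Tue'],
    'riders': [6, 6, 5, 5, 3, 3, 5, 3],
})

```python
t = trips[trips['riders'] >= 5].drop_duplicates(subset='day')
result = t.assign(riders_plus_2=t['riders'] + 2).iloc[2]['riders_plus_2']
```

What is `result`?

filter rows where riders >= 5:
   tip zone  day  riders
0   13    C  Mon       6
1   23    E  Mon       6
2   16    D  Thu       5
3    4    D  Tue       5
6   11    C  Thu       5
drop duplicate day (keep=first):
   tip zone  day  riders
0   13    C  Mon       6
2   16    D  Thu       5
3    4    D  Tue       5
add column riders_plus_2 = t['riders'] + 2:
   tip zone  day  riders  riders_plus_2
0   13    C  Mon       6              8
2   16    D  Thu       5              7
3    4    D  Tue       5              7

7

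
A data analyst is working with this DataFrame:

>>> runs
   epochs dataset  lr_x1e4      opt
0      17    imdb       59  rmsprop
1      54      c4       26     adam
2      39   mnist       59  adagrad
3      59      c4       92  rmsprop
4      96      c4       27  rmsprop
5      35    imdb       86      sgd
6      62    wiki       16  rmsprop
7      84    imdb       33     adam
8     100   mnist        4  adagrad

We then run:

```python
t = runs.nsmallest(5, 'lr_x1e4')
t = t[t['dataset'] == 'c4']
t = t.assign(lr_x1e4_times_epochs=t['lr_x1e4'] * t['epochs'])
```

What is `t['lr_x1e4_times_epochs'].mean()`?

1998.0

take 5 rows with smallest lr_x1e4:
   epochs dataset  lr_x1e4      opt
8     100   mnist        4  adagrad
6      62    wiki       16  rmsprop
1      54      c4       26     adam
4      96      c4       27  rmsprop
7      84    imdb       33     adam
filter rows where dataset == 'c4':
   epochs dataset  lr_x1e4      opt
1      54      c4       26     adam
4      96      c4       27  rmsprop
add column lr_x1e4_times_epochs = t['lr_x1e4'] * t['epochs']:
   epochs dataset  lr_x1e4      opt  lr_x1e4_times_epochs
1      54      c4       26     adam                  1404
4      96      c4       27  rmsprop                  2592
mean of column 'lr_x1e4_times_epochs' → 1998.0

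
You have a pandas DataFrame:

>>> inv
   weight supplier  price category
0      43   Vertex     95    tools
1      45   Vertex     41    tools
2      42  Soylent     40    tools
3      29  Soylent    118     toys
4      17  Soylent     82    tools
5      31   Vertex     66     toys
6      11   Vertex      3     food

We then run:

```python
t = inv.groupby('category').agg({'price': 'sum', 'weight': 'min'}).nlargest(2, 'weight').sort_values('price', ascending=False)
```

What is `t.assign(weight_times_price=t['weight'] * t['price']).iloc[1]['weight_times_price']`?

5336

group by category: sum(price), min(weight):
          price  weight
category               
food          3      11
tools       258      17
toys        184      29
take 2 rows with largest weight:
          price  weight
category               
toys        184      29
tools       258      17
sort by price descending:
          price  weight
category               
tools       258      17
toys        184      29
add column weight_times_price = t['weight'] * t['price']:
          price  weight  weight_times_price
category                                   
tools       258      17                4386
toys        184      29                5336
Reading off the value at position 1, column 'weight_times_price', we get 5336.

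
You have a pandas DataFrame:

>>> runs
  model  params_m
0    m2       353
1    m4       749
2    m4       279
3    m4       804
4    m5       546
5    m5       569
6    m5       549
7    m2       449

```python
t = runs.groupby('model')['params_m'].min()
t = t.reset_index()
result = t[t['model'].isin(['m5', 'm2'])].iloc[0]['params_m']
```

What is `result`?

353

group by model, min of params_m:
model
m2    353
m4    279
m5    546
Name: params_m, dtype: int64
reset_index():
  model  params_m
0    m2       353
1    m4       279
2    m5       546
filter rows where model in ['m5', 'm2']:
  model  params_m
0    m2       353
2    m5       546
Taking the value at position 0, column 'params_m' gives 353.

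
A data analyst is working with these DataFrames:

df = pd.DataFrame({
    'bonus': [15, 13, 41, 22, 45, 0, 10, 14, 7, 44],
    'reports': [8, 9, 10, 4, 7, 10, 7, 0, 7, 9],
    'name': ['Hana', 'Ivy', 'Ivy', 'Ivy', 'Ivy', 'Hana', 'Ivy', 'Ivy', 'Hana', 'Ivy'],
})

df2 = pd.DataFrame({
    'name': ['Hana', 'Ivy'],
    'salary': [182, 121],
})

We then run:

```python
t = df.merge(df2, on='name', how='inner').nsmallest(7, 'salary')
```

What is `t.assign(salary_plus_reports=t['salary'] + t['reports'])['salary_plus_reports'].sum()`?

merge on 'name' (how='inner') → 10 rows:
   bonus  reports  name  salary
0     15        8  Hana     182
1     13        9   Ivy     121
2     41       10   Ivy     121
3     22        4   Ivy     121
4     45        7   Ivy     121
5      0       10  Hana     182
6     10        7   Ivy     121
7     14        0   Ivy     121
8      7        7  Hana     182
9     44        9   Ivy     121
take 7 rows with smallest salary:
   bonus  reports name  salary
1     13        9  Ivy     121
2     41       10  Ivy     121
3     22        4  Ivy     121
4     45        7  Ivy     121
6     10        7  Ivy     121
7     14        0  Ivy     121
9     44        9  Ivy     121
add column salary_plus_reports = t['salary'] + t['reports']:
   bonus  reports name  salary  salary_plus_reports
1     13        9  Ivy     121                  130
2     41       10  Ivy     121                  131
3     22        4  Ivy     121                  125
4     45        7  Ivy     121                  128
6     10        7  Ivy     121                  128
7     14        0  Ivy     121                  121
9     44        9  Ivy     121                  130
Reading off the sum of column 'salary_plus_reports', we get 893.

893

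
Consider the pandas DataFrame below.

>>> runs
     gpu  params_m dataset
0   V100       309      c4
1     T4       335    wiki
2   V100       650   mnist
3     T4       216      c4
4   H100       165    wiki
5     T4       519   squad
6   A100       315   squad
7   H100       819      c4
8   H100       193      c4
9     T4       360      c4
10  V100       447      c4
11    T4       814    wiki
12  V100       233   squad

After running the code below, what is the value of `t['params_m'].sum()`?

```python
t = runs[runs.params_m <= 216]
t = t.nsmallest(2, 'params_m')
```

358

filter rows where params_m <= 216:
    gpu  params_m dataset
3    T4       216      c4
4  H100       165    wiki
8  H100       193      c4
take 2 rows with smallest params_m:
    gpu  params_m dataset
4  H100       165    wiki
8  H100       193      c4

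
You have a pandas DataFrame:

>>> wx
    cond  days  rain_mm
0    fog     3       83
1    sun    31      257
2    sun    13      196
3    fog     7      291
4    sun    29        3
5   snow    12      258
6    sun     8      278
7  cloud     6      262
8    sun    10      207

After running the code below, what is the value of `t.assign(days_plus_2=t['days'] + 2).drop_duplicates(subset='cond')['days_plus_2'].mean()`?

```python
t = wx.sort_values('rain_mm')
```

sort by rain_mm:
    cond  days  rain_mm
4    sun    29        3
0    fog     3       83
2    sun    13      196
8    sun    10      207
1    sun    31      257
5   snow    12      258
7  cloud     6      262
6    sun     8      278
3    fog     7      291
add column days_plus_2 = t['days'] + 2:
    cond  days  rain_mm  days_plus_2
4    sun    29        3           31
0    fog     3       83            5
2    sun    13      196           15
8    sun    10      207           12
1    sun    31      257           33
5   snow    12      258           14
7  cloud     6      262            8
6    sun     8      278           10
3    fog     7      291            9
drop duplicate cond (keep=first):
    cond  days  rain_mm  days_plus_2
4    sun    29        3           31
0    fog     3       83            5
5   snow    12      258           14
7  cloud     6      262            8
Then the mean of column 'days_plus_2': 14.5

14.5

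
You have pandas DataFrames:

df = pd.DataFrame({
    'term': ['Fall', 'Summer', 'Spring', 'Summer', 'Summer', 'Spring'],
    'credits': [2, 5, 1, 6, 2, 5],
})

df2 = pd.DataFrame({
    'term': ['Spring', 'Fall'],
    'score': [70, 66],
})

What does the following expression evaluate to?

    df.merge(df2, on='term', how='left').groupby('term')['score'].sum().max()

merge on 'term' (how='left') → 6 rows:
     term  credits  score
0    Fall        2   66.0
1  Summer        5    NaN
2  Spring        1   70.0
3  Summer        6    NaN
4  Summer        2    NaN
5  Spring        5   70.0
group by term, sum of score:
term
Fall       66.0
Spring    140.0
Summer      0.0
Name: score, dtype: float64
Taking the max of the resulting series gives 140.0.

140.0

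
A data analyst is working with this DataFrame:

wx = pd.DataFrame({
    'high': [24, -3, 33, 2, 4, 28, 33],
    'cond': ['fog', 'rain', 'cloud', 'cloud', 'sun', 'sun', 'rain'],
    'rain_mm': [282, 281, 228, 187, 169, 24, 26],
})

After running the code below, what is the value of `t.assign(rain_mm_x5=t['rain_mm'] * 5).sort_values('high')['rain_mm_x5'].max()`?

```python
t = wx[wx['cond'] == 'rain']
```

filter rows where cond == 'rain':
   high  cond  rain_mm
1    -3  rain      281
6    33  rain       26
add column rain_mm_x5 = t['rain_mm'] * 5:
   high  cond  rain_mm  rain_mm_x5
1    -3  rain      281        1405
6    33  rain       26         130
sort by high:
   high  cond  rain_mm  rain_mm_x5
1    -3  rain      281        1405
6    33  rain       26         130
So max() = 1405.

1405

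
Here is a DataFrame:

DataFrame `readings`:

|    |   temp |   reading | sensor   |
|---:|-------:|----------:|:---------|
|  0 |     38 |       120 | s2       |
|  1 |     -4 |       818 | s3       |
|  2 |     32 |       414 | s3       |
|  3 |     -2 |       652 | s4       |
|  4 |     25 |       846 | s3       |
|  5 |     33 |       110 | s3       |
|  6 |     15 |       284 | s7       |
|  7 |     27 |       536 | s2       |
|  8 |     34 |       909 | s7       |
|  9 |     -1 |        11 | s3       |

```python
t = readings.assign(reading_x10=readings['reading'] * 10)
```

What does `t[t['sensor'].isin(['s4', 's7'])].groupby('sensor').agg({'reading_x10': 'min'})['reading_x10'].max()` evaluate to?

add column reading_x10 = readings['reading'] * 10:
   temp  reading sensor  reading_x10
0    38      120     s2         1200
1    -4      818     s3         8180
2    32      414     s3         4140
3    -2      652     s4         6520
4    25      846     s3         8460
5    33      110     s3         1100
6    15      284     s7         2840
7    27      536     s2         5360
8    34      909     s7         9090
9    -1       11     s3          110
filter rows where sensor in ['s4', 's7']:
   temp  reading sensor  reading_x10
3    -2      652     s4         6520
6    15      284     s7         2840
8    34      909     s7         9090
group by sensor, min of reading_x10:
        reading_x10
sensor             
s4             6520
s7             2840
max of column 'reading_x10' → 6520

6520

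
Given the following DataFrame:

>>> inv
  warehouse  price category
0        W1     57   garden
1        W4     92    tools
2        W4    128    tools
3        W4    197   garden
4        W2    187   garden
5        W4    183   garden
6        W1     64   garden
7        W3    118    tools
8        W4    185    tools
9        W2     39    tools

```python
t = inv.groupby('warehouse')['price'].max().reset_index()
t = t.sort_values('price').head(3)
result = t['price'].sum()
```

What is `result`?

group by warehouse, max of price:
warehouse
W1     64
W2    187
W3    118
W4    197
Name: price, dtype: int64
reset_index():
  warehouse  price
0        W1     64
1        W2    187
2        W3    118
3        W4    197
sort by price:
  warehouse  price
0        W1     64
2        W3    118
1        W2    187
3        W4    197
take first 3 rows:
  warehouse  price
0        W1     64
2        W3    118
1        W2    187

369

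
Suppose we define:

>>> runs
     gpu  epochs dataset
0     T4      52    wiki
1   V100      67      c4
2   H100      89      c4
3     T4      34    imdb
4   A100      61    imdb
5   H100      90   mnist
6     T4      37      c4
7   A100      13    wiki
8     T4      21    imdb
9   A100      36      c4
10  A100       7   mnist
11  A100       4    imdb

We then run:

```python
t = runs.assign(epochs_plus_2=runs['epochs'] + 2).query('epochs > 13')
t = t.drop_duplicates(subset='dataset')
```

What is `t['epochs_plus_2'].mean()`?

62.75

add column epochs_plus_2 = runs['epochs'] + 2:
     gpu  epochs dataset  epochs_plus_2
0     T4      52    wiki             54
1   V100      67      c4             69
2   H100      89      c4             91
3     T4      34    imdb             36
4   A100      61    imdb             63
5   H100      90   mnist             92
6     T4      37      c4             39
7   A100      13    wiki             15
8     T4      21    imdb             23
9   A100      36      c4             38
10  A100       7   mnist              9
11  A100       4    imdb              6
filter rows where epochs > 13:
    gpu  epochs dataset  epochs_plus_2
0    T4      52    wiki             54
1  V100      67      c4             69
2  H100      89      c4             91
3    T4      34    imdb             36
4  A100      61    imdb             63
5  H100      90   mnist             92
6    T4      37      c4             39
8    T4      21    imdb             23
9  A100      36      c4             38
drop duplicate dataset (keep=first):
    gpu  epochs dataset  epochs_plus_2
0    T4      52    wiki             54
1  V100      67      c4             69
3    T4      34    imdb             36
5  H100      90   mnist             92
Then the mean of column 'epochs_plus_2': 62.75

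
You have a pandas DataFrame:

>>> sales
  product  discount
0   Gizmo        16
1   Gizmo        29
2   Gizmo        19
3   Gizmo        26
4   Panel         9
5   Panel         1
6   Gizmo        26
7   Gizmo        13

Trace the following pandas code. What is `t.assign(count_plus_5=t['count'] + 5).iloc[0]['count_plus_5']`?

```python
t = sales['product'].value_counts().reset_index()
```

11

value_counts of product:
product
Gizmo    6
Panel    2
Name: count, dtype: int64
reset_index():
  product  count
0   Gizmo      6
1   Panel      2
add column count_plus_5 = t['count'] + 5:
  product  count  count_plus_5
0   Gizmo      6            11
1   Panel      2             7
Hence 11.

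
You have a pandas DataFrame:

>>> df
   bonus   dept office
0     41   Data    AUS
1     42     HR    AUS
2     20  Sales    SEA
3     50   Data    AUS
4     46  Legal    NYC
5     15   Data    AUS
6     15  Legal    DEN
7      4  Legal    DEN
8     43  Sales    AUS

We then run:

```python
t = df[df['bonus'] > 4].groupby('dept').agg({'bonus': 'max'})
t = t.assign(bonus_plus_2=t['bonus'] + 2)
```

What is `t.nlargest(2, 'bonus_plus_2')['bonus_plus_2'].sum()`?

filter rows where bonus > 4:
   bonus   dept office
0     41   Data    AUS
1     42     HR    AUS
2     20  Sales    SEA
3     50   Data    AUS
4     46  Legal    NYC
5     15   Data    AUS
6     15  Legal    DEN
8     43  Sales    AUS
group by dept, max of bonus:
       bonus
dept        
Data      50
HR        42
Legal     46
Sales     43
add column bonus_plus_2 = t['bonus'] + 2:
       bonus  bonus_plus_2
dept                      
Data      50            52
HR        42            44
Legal     46            48
Sales     43            45
take 2 rows with largest bonus_plus_2:
       bonus  bonus_plus_2
dept                      
Data      50            52
Legal     46            48

100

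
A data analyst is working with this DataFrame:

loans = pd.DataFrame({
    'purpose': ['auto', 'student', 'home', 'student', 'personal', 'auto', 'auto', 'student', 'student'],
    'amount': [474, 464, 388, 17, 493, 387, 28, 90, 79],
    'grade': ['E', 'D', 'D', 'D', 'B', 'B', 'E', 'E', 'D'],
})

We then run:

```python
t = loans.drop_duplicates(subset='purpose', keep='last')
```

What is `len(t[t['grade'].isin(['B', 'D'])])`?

drop duplicate purpose (keep=last):
    purpose  amount grade
2      home     388     D
4  personal     493     B
6      auto      28     E
8   student      79     D
filter rows where grade in ['B', 'D']:
    purpose  amount grade
2      home     388     D
4  personal     493     B
8   student      79     D

3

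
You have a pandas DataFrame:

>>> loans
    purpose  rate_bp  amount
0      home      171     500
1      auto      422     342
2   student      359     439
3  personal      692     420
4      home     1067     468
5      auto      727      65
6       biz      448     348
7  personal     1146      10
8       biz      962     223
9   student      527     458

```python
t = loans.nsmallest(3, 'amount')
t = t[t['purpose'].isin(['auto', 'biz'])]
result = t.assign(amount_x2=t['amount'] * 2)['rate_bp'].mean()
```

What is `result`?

take 3 rows with smallest amount:
    purpose  rate_bp  amount
7  personal     1146      10
5      auto      727      65
8       biz      962     223
filter rows where purpose in ['auto', 'biz']:
  purpose  rate_bp  amount
5    auto      727      65
8     biz      962     223
add column amount_x2 = t['amount'] * 2:
  purpose  rate_bp  amount  amount_x2
5    auto      727      65        130
8     biz      962     223        446
The mean of column 'rate_bp' is 844.5.

844.5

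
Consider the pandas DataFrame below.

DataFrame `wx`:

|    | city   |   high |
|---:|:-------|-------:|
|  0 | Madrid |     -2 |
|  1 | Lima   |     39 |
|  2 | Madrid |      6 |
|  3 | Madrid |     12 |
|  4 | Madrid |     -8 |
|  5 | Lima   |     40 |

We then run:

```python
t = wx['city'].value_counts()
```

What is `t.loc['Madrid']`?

4

value_counts of city:
city
Madrid    4
Lima      2
Name: count, dtype: int64
value at index 'Madrid' → 4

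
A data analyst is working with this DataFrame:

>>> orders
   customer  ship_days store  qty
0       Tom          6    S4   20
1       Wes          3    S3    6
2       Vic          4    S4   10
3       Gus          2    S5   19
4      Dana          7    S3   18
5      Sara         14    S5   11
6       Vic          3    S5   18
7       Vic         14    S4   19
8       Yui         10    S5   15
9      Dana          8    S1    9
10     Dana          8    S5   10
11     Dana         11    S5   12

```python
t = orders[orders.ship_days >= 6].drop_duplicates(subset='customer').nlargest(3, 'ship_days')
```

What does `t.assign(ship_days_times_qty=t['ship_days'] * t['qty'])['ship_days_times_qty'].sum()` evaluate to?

570

filter rows where ship_days >= 6:
   customer  ship_days store  qty
0       Tom          6    S4   20
4      Dana          7    S3   18
5      Sara         14    S5   11
7       Vic         14    S4   19
8       Yui         10    S5   15
9      Dana          8    S1    9
10     Dana          8    S5   10
11     Dana         11    S5   12
drop duplicate customer (keep=first):
  customer  ship_days store  qty
0      Tom          6    S4   20
4     Dana          7    S3   18
5     Sara         14    S5   11
7      Vic         14    S4   19
8      Yui         10    S5   15
take 3 rows with largest ship_days:
  customer  ship_days store  qty
5     Sara         14    S5   11
7      Vic         14    S4   19
8      Yui         10    S5   15
add column ship_days_times_qty = t['ship_days'] * t['qty']:
  customer  ship_days store  qty  ship_days_times_qty
5     Sara         14    S5   11                  154
7      Vic         14    S4   19                  266
8      Yui         10    S5   15                  150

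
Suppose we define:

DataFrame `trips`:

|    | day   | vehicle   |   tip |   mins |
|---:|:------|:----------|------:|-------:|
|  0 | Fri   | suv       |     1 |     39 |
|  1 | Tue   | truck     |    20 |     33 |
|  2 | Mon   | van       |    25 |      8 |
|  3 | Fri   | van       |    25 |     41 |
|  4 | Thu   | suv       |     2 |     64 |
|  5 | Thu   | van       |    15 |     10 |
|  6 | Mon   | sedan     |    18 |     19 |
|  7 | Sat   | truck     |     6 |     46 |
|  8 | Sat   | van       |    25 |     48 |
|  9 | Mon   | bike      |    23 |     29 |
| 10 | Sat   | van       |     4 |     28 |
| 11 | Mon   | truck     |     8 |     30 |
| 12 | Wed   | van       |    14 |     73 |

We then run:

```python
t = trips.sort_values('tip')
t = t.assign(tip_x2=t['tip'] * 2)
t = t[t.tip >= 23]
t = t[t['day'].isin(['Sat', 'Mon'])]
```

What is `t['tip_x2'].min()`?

46

sort by tip:
    day vehicle  tip  mins
0   Fri     suv    1    39
4   Thu     suv    2    64
10  Sat     van    4    28
7   Sat   truck    6    46
11  Mon   truck    8    30
12  Wed     van   14    73
5   Thu     van   15    10
6   Mon   sedan   18    19
1   Tue   truck   20    33
9   Mon    bike   23    29
2   Mon     van   25     8
3   Fri     van   25    41
8   Sat     van   25    48
add column tip_x2 = t['tip'] * 2:
    day vehicle  tip  mins  tip_x2
0   Fri     suv    1    39       2
4   Thu     suv    2    64       4
10  Sat     van    4    28       8
7   Sat   truck    6    46      12
11  Mon   truck    8    30      16
12  Wed     van   14    73      28
5   Thu     van   15    10      30
6   Mon   sedan   18    19      36
1   Tue   truck   20    33      40
9   Mon    bike   23    29      46
2   Mon     van   25     8      50
3   Fri     van   25    41      50
8   Sat     van   25    48      50
filter rows where tip >= 23:
   day vehicle  tip  mins  tip_x2
9  Mon    bike   23    29      46
2  Mon     van   25     8      50
3  Fri     van   25    41      50
8  Sat     van   25    48      50
filter rows where day in ['Sat', 'Mon']:
   day vehicle  tip  mins  tip_x2
9  Mon    bike   23    29      46
2  Mon     van   25     8      50
8  Sat     van   25    48      50
The min of column 'tip_x2' is 46.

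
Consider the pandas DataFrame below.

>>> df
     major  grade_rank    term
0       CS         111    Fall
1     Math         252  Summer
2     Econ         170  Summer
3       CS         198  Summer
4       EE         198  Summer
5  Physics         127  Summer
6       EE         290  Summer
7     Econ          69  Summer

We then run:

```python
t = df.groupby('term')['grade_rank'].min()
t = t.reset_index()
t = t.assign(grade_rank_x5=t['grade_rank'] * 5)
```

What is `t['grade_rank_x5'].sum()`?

900

group by term, min of grade_rank:
term
Fall      111
Summer     69
Name: grade_rank, dtype: int64
reset_index():
     term  grade_rank
0    Fall         111
1  Summer          69
add column grade_rank_x5 = t['grade_rank'] * 5:
     term  grade_rank  grade_rank_x5
0    Fall         111            555
1  Summer          69            345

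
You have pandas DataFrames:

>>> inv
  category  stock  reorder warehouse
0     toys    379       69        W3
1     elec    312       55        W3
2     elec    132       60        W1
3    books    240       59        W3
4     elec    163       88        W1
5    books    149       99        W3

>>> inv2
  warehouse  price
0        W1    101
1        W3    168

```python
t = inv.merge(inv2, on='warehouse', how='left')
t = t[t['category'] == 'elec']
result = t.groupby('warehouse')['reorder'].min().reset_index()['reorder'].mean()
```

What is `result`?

merge on 'warehouse' (how='left') → 6 rows:
  category  stock  reorder warehouse  price
0     toys    379       69        W3    168
1     elec    312       55        W3    168
2     elec    132       60        W1    101
3    books    240       59        W3    168
4     elec    163       88        W1    101
5    books    149       99        W3    168
filter rows where category == 'elec':
  category  stock  reorder warehouse  price
1     elec    312       55        W3    168
2     elec    132       60        W1    101
4     elec    163       88        W1    101
group by warehouse, min of reorder:
warehouse
W1    60
W3    55
Name: reorder, dtype: int64
reset_index():
  warehouse  reorder
0        W1       60
1        W3       55
Then the mean of column 'reorder': 57.5

57.5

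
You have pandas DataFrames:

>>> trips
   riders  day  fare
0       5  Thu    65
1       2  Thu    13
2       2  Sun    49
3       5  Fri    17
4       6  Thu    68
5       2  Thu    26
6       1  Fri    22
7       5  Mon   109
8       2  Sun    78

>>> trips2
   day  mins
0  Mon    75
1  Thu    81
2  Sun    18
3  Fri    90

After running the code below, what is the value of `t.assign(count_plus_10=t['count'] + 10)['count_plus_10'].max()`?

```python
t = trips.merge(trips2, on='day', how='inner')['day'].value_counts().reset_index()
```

merge on 'day' (how='inner') → 9 rows:
   riders  day  fare  mins
0       5  Thu    65    81
1       2  Thu    13    81
2       2  Sun    49    18
3       5  Fri    17    90
4       6  Thu    68    81
5       2  Thu    26    81
6       1  Fri    22    90
7       5  Mon   109    75
8       2  Sun    78    18
value_counts of day:
day
Thu    4
Sun    2
Fri    2
Mon    1
Name: count, dtype: int64
reset_index():
   day  count
0  Thu      4
1  Sun      2
2  Fri      2
3  Mon      1
add column count_plus_10 = t['count'] + 10:
   day  count  count_plus_10
0  Thu      4             14
1  Sun      2             12
2  Fri      2             12
3  Mon      1             11
Finally, max of column 'count_plus_10' = 14.

14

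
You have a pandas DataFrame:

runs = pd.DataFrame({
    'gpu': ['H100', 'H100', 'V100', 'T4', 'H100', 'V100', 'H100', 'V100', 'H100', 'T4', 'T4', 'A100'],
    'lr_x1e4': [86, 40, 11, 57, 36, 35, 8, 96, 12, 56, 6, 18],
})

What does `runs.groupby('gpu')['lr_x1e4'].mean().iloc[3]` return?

47.3333333333

group by gpu, mean of lr_x1e4:
gpu
A100    18.000000
H100    36.400000
T4      39.666667
V100    47.333333
Name: lr_x1e4, dtype: float64
Hence 47.3333333333.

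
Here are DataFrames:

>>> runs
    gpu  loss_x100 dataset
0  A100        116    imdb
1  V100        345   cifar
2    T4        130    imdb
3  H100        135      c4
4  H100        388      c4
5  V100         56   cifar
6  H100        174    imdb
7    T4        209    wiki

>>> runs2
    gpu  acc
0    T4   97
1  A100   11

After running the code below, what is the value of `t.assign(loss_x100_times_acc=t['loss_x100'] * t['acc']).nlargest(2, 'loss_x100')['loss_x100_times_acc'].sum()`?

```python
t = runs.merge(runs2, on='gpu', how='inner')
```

merge on 'gpu' (how='inner') → 3 rows:
    gpu  loss_x100 dataset  acc
0  A100        116    imdb   11
1    T4        130    imdb   97
2    T4        209    wiki   97
add column loss_x100_times_acc = t['loss_x100'] * t['acc']:
    gpu  loss_x100 dataset  acc  loss_x100_times_acc
0  A100        116    imdb   11                 1276
1    T4        130    imdb   97                12610
2    T4        209    wiki   97                20273
take 2 rows with largest loss_x100:
  gpu  loss_x100 dataset  acc  loss_x100_times_acc
2  T4        209    wiki   97                20273
1  T4        130    imdb   97                12610

32883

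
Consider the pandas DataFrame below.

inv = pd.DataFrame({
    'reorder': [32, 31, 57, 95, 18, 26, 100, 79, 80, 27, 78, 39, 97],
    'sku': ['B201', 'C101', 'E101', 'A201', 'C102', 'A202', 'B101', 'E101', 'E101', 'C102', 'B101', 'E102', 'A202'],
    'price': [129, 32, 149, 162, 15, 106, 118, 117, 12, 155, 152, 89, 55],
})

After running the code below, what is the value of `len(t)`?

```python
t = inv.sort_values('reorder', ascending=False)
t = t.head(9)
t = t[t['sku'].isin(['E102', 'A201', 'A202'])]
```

3

sort by reorder descending:
    reorder   sku  price
6       100  B101    118
12       97  A202     55
3        95  A201    162
8        80  E101     12
7        79  E101    117
10       78  B101    152
2        57  E101    149
11       39  E102     89
0        32  B201    129
1        31  C101     32
9        27  C102    155
5        26  A202    106
4        18  C102     15
take first 9 rows:
    reorder   sku  price
6       100  B101    118
12       97  A202     55
3        95  A201    162
8        80  E101     12
7        79  E101    117
10       78  B101    152
2        57  E101    149
11       39  E102     89
0        32  B201    129
filter rows where sku in ['E102', 'A201', 'A202']:
    reorder   sku  price
12       97  A202     55
3        95  A201    162
11       39  E102     89
The number of rows is 3.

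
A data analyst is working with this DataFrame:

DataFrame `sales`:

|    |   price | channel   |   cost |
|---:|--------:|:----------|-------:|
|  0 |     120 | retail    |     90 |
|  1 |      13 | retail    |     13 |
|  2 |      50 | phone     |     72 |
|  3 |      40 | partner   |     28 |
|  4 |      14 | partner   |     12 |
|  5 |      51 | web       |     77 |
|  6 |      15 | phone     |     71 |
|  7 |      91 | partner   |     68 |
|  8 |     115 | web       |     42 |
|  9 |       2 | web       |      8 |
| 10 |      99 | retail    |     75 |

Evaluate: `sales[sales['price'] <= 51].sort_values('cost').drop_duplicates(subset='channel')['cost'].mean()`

26.0

filter rows where price <= 51:
   price  channel  cost
1     13   retail    13
2     50    phone    72
3     40  partner    28
4     14  partner    12
5     51      web    77
6     15    phone    71
9      2      web     8
sort by cost:
   price  channel  cost
9      2      web     8
4     14  partner    12
1     13   retail    13
3     40  partner    28
6     15    phone    71
2     50    phone    72
5     51      web    77
drop duplicate channel (keep=first):
   price  channel  cost
9      2      web     8
4     14  partner    12
1     13   retail    13
6     15    phone    71
Then the mean of column 'cost': 26.0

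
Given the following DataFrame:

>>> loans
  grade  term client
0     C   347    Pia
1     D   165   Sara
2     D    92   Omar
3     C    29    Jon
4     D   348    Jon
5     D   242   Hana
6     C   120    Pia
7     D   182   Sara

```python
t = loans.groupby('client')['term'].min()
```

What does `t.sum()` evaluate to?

group by client, min of term:
client
Hana    242
Jon      29
Omar     92
Pia     120
Sara    165
Name: term, dtype: int64
Reading off the sum of the resulting series, we get 648.

648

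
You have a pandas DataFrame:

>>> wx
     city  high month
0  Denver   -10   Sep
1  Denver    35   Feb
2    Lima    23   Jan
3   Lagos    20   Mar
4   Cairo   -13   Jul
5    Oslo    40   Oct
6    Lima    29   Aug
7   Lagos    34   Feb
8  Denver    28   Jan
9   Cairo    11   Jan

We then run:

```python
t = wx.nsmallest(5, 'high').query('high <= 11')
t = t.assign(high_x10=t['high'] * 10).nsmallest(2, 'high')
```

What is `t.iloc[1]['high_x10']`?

take 5 rows with smallest high:
     city  high month
4   Cairo   -13   Jul
0  Denver   -10   Sep
9   Cairo    11   Jan
3   Lagos    20   Mar
2    Lima    23   Jan
filter rows where high <= 11:
     city  high month
4   Cairo   -13   Jul
0  Denver   -10   Sep
9   Cairo    11   Jan
add column high_x10 = t['high'] * 10:
     city  high month  high_x10
4   Cairo   -13   Jul      -130
0  Denver   -10   Sep      -100
9   Cairo    11   Jan       110
take 2 rows with smallest high:
     city  high month  high_x10
4   Cairo   -13   Jul      -130
0  Denver   -10   Sep      -100
value at position 1, column 'high_x10' → -100

-100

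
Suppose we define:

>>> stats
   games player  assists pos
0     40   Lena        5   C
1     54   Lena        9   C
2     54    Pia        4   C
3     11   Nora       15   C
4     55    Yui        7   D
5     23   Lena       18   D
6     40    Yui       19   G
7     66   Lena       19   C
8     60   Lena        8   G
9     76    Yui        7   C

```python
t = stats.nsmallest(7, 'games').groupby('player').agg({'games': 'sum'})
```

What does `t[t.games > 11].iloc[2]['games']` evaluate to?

take 7 rows with smallest games:
   games player  assists pos
3     11   Nora       15   C
5     23   Lena       18   D
0     40   Lena        5   C
6     40    Yui       19   G
1     54   Lena        9   C
2     54    Pia        4   C
4     55    Yui        7   D
group by player, sum of games:
        games
player       
Lena      117
Nora       11
Pia        54
Yui        95
filter rows where games > 11:
        games
player       
Lena      117
Pia        54
Yui        95
Finally, value at position 2, column 'games' = 95.

95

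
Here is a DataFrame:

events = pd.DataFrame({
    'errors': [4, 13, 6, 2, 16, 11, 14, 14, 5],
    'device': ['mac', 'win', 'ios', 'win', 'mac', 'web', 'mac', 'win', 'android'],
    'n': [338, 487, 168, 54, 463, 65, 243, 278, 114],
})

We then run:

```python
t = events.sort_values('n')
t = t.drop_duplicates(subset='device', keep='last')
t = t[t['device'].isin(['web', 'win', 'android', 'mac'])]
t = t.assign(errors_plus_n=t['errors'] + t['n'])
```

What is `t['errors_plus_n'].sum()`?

sort by n:
   errors   device    n
3       2      win   54
5      11      web   65
8       5  android  114
2       6      ios  168
6      14      mac  243
7      14      win  278
0       4      mac  338
4      16      mac  463
1      13      win  487
drop duplicate device (keep=last):
   errors   device    n
5      11      web   65
8       5  android  114
2       6      ios  168
4      16      mac  463
1      13      win  487
filter rows where device in ['web', 'win', 'android', 'mac']:
   errors   device    n
5      11      web   65
8       5  android  114
4      16      mac  463
1      13      win  487
add column errors_plus_n = t['errors'] + t['n']:
   errors   device    n  errors_plus_n
5      11      web   65             76
8       5  android  114            119
4      16      mac  463            479
1      13      win  487            500
Finally, sum of column 'errors_plus_n' = 1174.

1174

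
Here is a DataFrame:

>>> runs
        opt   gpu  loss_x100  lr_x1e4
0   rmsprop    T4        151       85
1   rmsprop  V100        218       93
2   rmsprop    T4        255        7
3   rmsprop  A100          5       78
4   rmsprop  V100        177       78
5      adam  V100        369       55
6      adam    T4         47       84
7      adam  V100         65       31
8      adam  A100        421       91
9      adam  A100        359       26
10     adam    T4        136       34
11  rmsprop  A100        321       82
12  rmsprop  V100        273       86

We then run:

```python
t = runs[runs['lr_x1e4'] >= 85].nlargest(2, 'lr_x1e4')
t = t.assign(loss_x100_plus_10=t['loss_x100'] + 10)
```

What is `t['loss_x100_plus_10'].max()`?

431

filter rows where lr_x1e4 >= 85:
        opt   gpu  loss_x100  lr_x1e4
0   rmsprop    T4        151       85
1   rmsprop  V100        218       93
8      adam  A100        421       91
12  rmsprop  V100        273       86
take 2 rows with largest lr_x1e4:
       opt   gpu  loss_x100  lr_x1e4
1  rmsprop  V100        218       93
8     adam  A100        421       91
add column loss_x100_plus_10 = t['loss_x100'] + 10:
       opt   gpu  loss_x100  lr_x1e4  loss_x100_plus_10
1  rmsprop  V100        218       93                228
8     adam  A100        421       91                431
Hence 431.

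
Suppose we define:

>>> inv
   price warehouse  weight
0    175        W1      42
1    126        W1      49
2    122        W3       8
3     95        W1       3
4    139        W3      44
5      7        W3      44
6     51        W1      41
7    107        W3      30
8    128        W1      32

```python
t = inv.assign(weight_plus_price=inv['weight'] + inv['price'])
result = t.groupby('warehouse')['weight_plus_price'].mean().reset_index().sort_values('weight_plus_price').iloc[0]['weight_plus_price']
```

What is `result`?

add column weight_plus_price = inv['weight'] + inv['price']:
   price warehouse  weight  weight_plus_price
0    175        W1      42                217
1    126        W1      49                175
2    122        W3       8                130
3     95        W1       3                 98
4    139        W3      44                183
5      7        W3      44                 51
6     51        W1      41                 92
7    107        W3      30                137
8    128        W1      32                160
group by warehouse, mean of weight_plus_price:
warehouse
W1    148.40
W3    125.25
Name: weight_plus_price, dtype: float64
reset_index():
  warehouse  weight_plus_price
0        W1             148.40
1        W3             125.25
sort by weight_plus_price:
  warehouse  weight_plus_price
1        W3             125.25
0        W1             148.40
Finally, value at position 0, column 'weight_plus_price' = 125.25.

125.25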